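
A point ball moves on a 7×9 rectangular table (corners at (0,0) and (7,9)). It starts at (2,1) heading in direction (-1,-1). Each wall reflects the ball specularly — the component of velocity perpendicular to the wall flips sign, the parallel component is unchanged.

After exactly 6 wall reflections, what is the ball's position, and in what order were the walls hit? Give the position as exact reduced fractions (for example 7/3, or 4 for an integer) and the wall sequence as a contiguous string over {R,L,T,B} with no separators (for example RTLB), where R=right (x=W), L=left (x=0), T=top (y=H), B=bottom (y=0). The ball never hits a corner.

Final position: (3,0)
Wall sequence: BLRTLB

1. t=1 → B at (1,0); v=(-1,1)
2. t=1 → L at (0,1); v=(1,1)
3. t=7 → R at (7,8); v=(-1,1)
4. t=1 → T at (6,9); v=(-1,-1)
5. t=6 → L at (0,3); v=(1,-1)
6. t=3 → B at (3,0); v=(1,1)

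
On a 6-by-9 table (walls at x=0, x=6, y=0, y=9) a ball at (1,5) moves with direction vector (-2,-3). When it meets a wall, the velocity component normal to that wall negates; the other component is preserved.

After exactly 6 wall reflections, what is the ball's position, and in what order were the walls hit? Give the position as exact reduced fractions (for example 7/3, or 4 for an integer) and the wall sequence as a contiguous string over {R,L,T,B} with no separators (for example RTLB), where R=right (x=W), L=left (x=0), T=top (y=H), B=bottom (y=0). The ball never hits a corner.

1. t=1/2 → L at (0,7/2); v=(2,-3)
2. t=7/6 → B at (7/3,0); v=(2,3)
3. t=11/6 → R at (6,11/2); v=(-2,3)
4. t=7/6 → T at (11/3,9); v=(-2,-3)
5. t=11/6 → L at (0,7/2); v=(2,-3)
6. t=7/6 → B at (7/3,0); v=(2,3)

Final position: (7/3,0)
Wall sequence: LBRTLB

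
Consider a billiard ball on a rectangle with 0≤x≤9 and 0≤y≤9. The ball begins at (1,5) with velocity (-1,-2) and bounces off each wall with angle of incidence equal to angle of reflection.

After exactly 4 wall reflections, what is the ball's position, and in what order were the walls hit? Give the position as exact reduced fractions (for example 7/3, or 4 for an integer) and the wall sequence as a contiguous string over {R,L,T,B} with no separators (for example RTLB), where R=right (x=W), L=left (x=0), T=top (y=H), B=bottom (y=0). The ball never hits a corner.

Final position: (9,3)
Wall sequence: LBTR

1. t=1 → L at (0,3); v=(1,-2)
2. t=3/2 → B at (3/2,0); v=(1,2)
3. t=9/2 → T at (6,9); v=(1,-2)
4. t=3 → R at (9,3); v=(-1,-2)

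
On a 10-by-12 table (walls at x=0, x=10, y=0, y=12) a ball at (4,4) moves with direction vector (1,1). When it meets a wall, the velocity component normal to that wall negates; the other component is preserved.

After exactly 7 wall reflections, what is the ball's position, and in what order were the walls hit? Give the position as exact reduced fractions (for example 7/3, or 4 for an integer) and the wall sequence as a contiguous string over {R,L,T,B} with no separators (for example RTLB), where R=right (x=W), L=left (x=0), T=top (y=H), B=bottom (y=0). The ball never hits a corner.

1. t=6 → R at (10,10); v=(-1,1)
2. t=2 → T at (8,12); v=(-1,-1)
3. t=8 → L at (0,4); v=(1,-1)
4. t=4 → B at (4,0); v=(1,1)
5. t=6 → R at (10,6); v=(-1,1)
6. t=6 → T at (4,12); v=(-1,-1)
7. t=4 → L at (0,8); v=(1,-1)

Final position: (0,8)
Wall sequence: RTLBRTL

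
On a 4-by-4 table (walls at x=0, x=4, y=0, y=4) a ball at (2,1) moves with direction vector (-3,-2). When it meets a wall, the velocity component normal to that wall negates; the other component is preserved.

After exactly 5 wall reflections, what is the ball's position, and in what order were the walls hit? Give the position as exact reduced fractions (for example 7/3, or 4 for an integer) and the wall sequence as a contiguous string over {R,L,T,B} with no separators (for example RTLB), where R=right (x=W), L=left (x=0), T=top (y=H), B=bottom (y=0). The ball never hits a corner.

Final position: (0,7/3)
Wall sequence: BLRTL

1. t=1/2 → B at (1/2,0); v=(-3,2)
2. t=1/6 → L at (0,1/3); v=(3,2)
3. t=4/3 → R at (4,3); v=(-3,2)
4. t=1/2 → T at (5/2,4); v=(-3,-2)
5. t=5/6 → L at (0,7/3); v=(3,-2)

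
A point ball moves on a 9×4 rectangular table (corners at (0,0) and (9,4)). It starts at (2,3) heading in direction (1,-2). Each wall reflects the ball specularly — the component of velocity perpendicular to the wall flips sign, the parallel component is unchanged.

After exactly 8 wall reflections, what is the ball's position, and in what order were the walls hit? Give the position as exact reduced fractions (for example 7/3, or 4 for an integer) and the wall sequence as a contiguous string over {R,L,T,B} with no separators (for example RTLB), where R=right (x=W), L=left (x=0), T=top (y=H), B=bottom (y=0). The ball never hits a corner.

Final position: (5/2,0)
Wall sequence: BTBRTBTB

1. t=3/2 → B at (7/2,0); v=(1,2)
2. t=2 → T at (11/2,4); v=(1,-2)
3. t=2 → B at (15/2,0); v=(1,2)
4. t=3/2 → R at (9,3); v=(-1,2)
5. t=1/2 → T at (17/2,4); v=(-1,-2)
6. t=2 → B at (13/2,0); v=(-1,2)
7. t=2 → T at (9/2,4); v=(-1,-2)
8. t=2 → B at (5/2,0); v=(-1,2)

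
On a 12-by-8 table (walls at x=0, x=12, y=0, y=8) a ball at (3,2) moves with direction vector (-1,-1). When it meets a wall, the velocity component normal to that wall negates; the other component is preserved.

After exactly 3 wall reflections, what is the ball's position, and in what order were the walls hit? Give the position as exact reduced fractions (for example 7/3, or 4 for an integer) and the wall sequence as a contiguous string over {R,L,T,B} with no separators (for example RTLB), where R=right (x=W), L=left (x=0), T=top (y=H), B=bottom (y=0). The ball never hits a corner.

Final position: (7,8)
Wall sequence: BLT

1. t=2 → B at (1,0); v=(-1,1)
2. t=1 → L at (0,1); v=(1,1)
3. t=7 → T at (7,8); v=(1,-1)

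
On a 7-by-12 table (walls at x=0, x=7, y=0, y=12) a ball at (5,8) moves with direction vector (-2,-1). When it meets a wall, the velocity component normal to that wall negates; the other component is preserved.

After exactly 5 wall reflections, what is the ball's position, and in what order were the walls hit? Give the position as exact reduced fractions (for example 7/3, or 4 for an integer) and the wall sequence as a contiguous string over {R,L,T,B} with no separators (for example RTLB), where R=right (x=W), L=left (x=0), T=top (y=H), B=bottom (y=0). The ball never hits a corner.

1. t=5/2 → L at (0,11/2); v=(2,-1)
2. t=7/2 → R at (7,2); v=(-2,-1)
3. t=2 → B at (3,0); v=(-2,1)
4. t=3/2 → L at (0,3/2); v=(2,1)
5. t=7/2 → R at (7,5); v=(-2,1)

Final position: (7,5)
Wall sequence: LRBLR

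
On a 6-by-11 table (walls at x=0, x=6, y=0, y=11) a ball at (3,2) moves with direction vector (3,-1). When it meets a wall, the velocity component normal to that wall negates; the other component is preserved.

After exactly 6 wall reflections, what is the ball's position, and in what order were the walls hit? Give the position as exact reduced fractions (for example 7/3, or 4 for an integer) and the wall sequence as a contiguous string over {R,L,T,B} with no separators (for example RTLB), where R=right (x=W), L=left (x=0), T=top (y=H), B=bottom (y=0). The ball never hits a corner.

Final position: (6,7)
Wall sequence: RBLRLR

1. t=1 → R at (6,1); v=(-3,-1)
2. t=1 → B at (3,0); v=(-3,1)
3. t=1 → L at (0,1); v=(3,1)
4. t=2 → R at (6,3); v=(-3,1)
5. t=2 → L at (0,5); v=(3,1)
6. t=2 → R at (6,7); v=(-3,1)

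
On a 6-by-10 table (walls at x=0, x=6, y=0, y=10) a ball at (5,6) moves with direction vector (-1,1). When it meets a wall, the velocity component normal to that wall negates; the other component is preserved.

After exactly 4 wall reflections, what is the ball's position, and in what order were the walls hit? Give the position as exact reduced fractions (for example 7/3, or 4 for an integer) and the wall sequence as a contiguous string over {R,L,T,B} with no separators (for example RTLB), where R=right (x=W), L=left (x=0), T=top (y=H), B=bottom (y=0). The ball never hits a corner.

Final position: (3,0)
Wall sequence: TLRB

1. t=4 → T at (1,10); v=(-1,-1)
2. t=1 → L at (0,9); v=(1,-1)
3. t=6 → R at (6,3); v=(-1,-1)
4. t=3 → B at (3,0); v=(-1,1)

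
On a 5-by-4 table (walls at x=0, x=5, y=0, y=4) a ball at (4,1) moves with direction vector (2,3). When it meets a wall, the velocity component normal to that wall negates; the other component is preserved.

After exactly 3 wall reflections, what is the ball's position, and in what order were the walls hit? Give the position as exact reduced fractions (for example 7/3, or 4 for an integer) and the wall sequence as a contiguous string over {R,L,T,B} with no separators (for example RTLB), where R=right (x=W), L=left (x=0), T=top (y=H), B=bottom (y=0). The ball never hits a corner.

1. t=1/2 → R at (5,5/2); v=(-2,3)
2. t=1/2 → T at (4,4); v=(-2,-3)
3. t=4/3 → B at (4/3,0); v=(-2,3)

Final position: (4/3,0)
Wall sequence: RTB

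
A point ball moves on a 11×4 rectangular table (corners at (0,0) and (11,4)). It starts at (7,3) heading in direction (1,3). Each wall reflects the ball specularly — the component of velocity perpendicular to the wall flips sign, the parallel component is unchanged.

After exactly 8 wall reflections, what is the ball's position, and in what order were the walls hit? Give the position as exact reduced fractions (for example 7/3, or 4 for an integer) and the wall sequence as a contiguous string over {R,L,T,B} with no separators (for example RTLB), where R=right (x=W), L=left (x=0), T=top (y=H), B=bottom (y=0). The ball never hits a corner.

1. t=1/3 → T at (22/3,4); v=(1,-3)
2. t=4/3 → B at (26/3,0); v=(1,3)
3. t=4/3 → T at (10,4); v=(1,-3)
4. t=1 → R at (11,1); v=(-1,-3)
5. t=1/3 → B at (32/3,0); v=(-1,3)
6. t=4/3 → T at (28/3,4); v=(-1,-3)
7. t=4/3 → B at (8,0); v=(-1,3)
8. t=4/3 → T at (20/3,4); v=(-1,-3)

Final position: (20/3,4)
Wall sequence: TBTRBTBT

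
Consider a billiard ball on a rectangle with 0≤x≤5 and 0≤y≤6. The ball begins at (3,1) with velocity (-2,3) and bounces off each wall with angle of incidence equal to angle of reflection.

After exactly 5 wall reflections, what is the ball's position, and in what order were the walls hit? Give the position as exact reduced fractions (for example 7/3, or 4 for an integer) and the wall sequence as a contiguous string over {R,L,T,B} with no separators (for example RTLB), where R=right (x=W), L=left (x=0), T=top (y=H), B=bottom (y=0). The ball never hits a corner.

1. t=3/2 → L at (0,11/2); v=(2,3)
2. t=1/6 → T at (1/3,6); v=(2,-3)
3. t=2 → B at (13/3,0); v=(2,3)
4. t=1/3 → R at (5,1); v=(-2,3)
5. t=5/3 → T at (5/3,6); v=(-2,-3)

Final position: (5/3,6)
Wall sequence: LTBRT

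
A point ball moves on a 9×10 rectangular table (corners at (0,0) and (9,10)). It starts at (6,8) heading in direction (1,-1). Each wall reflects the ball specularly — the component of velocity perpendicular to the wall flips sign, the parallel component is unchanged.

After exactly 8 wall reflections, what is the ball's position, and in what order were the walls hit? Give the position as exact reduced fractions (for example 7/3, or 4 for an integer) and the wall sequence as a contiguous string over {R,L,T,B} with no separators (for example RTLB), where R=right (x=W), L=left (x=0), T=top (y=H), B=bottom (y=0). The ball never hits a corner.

Final position: (8,10)
Wall sequence: RBLTRBLT

1. t=3 → R at (9,5); v=(-1,-1)
2. t=5 → B at (4,0); v=(-1,1)
3. t=4 → L at (0,4); v=(1,1)
4. t=6 → T at (6,10); v=(1,-1)
5. t=3 → R at (9,7); v=(-1,-1)
6. t=7 → B at (2,0); v=(-1,1)
7. t=2 → L at (0,2); v=(1,1)
8. t=8 → T at (8,10); v=(1,-1)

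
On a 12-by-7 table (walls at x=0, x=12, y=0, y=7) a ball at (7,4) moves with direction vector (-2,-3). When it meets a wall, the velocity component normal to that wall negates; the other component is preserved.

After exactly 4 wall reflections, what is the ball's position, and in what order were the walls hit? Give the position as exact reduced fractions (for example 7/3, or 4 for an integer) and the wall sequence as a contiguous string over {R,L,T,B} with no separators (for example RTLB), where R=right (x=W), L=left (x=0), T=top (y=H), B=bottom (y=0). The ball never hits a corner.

1. t=4/3 → B at (13/3,0); v=(-2,3)
2. t=13/6 → L at (0,13/2); v=(2,3)
3. t=1/6 → T at (1/3,7); v=(2,-3)
4. t=7/3 → B at (5,0); v=(2,3)

Final position: (5,0)
Wall sequence: BLTB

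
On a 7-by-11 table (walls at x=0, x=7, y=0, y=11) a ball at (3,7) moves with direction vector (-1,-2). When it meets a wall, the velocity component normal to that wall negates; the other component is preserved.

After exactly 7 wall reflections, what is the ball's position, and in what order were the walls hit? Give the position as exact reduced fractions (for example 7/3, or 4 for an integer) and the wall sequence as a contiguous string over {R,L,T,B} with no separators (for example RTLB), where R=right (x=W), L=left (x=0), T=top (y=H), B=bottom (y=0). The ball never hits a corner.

Final position: (3,11)
Wall sequence: LBTRBLT

1. t=3 → L at (0,1); v=(1,-2)
2. t=1/2 → B at (1/2,0); v=(1,2)
3. t=11/2 → T at (6,11); v=(1,-2)
4. t=1 → R at (7,9); v=(-1,-2)
5. t=9/2 → B at (5/2,0); v=(-1,2)
6. t=5/2 → L at (0,5); v=(1,2)
7. t=3 → T at (3,11); v=(1,-2)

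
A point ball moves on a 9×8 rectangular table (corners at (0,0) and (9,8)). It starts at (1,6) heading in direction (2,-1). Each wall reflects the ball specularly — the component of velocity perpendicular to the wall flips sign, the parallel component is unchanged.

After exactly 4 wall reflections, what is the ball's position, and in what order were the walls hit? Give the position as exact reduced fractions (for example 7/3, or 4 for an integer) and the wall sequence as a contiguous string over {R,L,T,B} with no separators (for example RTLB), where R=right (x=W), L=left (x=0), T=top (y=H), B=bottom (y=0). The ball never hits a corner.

1. t=4 → R at (9,2); v=(-2,-1)
2. t=2 → B at (5,0); v=(-2,1)
3. t=5/2 → L at (0,5/2); v=(2,1)
4. t=9/2 → R at (9,7); v=(-2,1)

Final position: (9,7)
Wall sequence: RBLR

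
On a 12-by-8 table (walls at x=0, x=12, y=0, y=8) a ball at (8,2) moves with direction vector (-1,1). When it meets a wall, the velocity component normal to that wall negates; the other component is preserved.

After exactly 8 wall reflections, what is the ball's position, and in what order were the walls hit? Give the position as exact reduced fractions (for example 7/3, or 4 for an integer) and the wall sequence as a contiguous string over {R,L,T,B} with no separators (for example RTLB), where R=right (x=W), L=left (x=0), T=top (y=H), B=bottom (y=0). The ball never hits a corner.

1. t=6 → T at (2,8); v=(-1,-1)
2. t=2 → L at (0,6); v=(1,-1)
3. t=6 → B at (6,0); v=(1,1)
4. t=6 → R at (12,6); v=(-1,1)
5. t=2 → T at (10,8); v=(-1,-1)
6. t=8 → B at (2,0); v=(-1,1)
7. t=2 → L at (0,2); v=(1,1)
8. t=6 → T at (6,8); v=(1,-1)

Final position: (6,8)
Wall sequence: TLBRTBLT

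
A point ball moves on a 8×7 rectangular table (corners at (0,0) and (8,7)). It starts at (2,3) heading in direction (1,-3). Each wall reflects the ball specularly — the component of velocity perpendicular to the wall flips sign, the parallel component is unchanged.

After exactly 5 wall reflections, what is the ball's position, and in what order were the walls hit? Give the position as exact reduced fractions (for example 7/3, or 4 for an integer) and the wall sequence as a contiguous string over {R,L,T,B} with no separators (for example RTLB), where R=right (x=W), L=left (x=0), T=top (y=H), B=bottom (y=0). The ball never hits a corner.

1. t=1 → B at (3,0); v=(1,3)
2. t=7/3 → T at (16/3,7); v=(1,-3)
3. t=7/3 → B at (23/3,0); v=(1,3)
4. t=1/3 → R at (8,1); v=(-1,3)
5. t=2 → T at (6,7); v=(-1,-3)

Final position: (6,7)
Wall sequence: BTBRT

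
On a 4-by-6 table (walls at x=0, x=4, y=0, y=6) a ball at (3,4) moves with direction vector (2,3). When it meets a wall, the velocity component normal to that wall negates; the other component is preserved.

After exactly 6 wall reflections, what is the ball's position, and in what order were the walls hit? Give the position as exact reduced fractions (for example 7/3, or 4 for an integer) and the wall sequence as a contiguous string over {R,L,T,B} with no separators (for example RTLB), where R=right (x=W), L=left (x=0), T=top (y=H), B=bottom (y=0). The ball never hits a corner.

1. t=1/2 → R at (4,11/2); v=(-2,3)
2. t=1/6 → T at (11/3,6); v=(-2,-3)
3. t=11/6 → L at (0,1/2); v=(2,-3)
4. t=1/6 → B at (1/3,0); v=(2,3)
5. t=11/6 → R at (4,11/2); v=(-2,3)
6. t=1/6 → T at (11/3,6); v=(-2,-3)

Final position: (11/3,6)
Wall sequence: RTLBRT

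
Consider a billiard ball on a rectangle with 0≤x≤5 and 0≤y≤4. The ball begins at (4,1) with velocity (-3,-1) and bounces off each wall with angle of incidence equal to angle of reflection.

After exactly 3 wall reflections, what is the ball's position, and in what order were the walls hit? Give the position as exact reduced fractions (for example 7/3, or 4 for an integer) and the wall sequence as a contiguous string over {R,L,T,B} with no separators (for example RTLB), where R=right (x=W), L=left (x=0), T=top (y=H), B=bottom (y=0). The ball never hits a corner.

1. t=1 → B at (1,0); v=(-3,1)
2. t=1/3 → L at (0,1/3); v=(3,1)
3. t=5/3 → R at (5,2); v=(-3,1)

Final position: (5,2)
Wall sequence: BLR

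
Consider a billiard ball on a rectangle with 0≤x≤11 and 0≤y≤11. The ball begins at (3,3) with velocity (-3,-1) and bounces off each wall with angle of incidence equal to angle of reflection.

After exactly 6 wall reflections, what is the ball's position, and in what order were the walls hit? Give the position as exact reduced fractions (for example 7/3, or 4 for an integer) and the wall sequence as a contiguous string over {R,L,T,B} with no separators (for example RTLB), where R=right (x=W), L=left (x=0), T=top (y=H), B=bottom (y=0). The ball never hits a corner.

Final position: (5,11)
Wall sequence: LBRLRT

1. t=1 → L at (0,2); v=(3,-1)
2. t=2 → B at (6,0); v=(3,1)
3. t=5/3 → R at (11,5/3); v=(-3,1)
4. t=11/3 → L at (0,16/3); v=(3,1)
5. t=11/3 → R at (11,9); v=(-3,1)
6. t=2 → T at (5,11); v=(-3,-1)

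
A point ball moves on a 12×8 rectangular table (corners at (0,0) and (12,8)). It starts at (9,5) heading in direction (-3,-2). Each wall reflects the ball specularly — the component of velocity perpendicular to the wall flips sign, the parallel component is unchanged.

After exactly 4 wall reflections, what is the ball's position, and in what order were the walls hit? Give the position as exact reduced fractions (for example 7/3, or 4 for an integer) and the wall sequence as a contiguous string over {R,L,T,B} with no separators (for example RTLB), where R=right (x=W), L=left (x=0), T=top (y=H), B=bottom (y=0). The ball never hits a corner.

Final position: (12,7)
Wall sequence: BLTR

1. t=5/2 → B at (3/2,0); v=(-3,2)
2. t=1/2 → L at (0,1); v=(3,2)
3. t=7/2 → T at (21/2,8); v=(3,-2)
4. t=1/2 → R at (12,7); v=(-3,-2)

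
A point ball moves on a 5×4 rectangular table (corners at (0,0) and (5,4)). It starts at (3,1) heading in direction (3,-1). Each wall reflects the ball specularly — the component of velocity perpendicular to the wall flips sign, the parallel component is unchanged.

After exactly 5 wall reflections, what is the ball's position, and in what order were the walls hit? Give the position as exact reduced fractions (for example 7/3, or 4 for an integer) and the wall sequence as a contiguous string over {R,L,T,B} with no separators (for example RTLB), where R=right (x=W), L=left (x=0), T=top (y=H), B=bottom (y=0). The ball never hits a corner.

1. t=2/3 → R at (5,1/3); v=(-3,-1)
2. t=1/3 → B at (4,0); v=(-3,1)
3. t=4/3 → L at (0,4/3); v=(3,1)
4. t=5/3 → R at (5,3); v=(-3,1)
5. t=1 → T at (2,4); v=(-3,-1)

Final position: (2,4)
Wall sequence: RBLRT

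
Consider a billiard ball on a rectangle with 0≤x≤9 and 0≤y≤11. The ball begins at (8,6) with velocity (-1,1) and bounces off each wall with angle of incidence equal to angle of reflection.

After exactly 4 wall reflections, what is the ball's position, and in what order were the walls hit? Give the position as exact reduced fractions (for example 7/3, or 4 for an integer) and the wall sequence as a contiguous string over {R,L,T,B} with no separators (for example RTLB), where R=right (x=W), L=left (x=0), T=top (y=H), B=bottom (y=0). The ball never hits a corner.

1. t=5 → T at (3,11); v=(-1,-1)
2. t=3 → L at (0,8); v=(1,-1)
3. t=8 → B at (8,0); v=(1,1)
4. t=1 → R at (9,1); v=(-1,1)

Final position: (9,1)
Wall sequence: TLBR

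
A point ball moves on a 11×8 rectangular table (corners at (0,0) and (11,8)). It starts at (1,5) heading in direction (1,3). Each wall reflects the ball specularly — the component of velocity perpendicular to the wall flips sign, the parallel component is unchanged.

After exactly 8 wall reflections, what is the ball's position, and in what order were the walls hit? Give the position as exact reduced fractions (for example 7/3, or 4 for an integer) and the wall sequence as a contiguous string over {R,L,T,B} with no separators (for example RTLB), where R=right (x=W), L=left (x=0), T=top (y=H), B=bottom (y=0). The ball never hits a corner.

Final position: (4,8)
Wall sequence: TBTBRTBT

1. t=1 → T at (2,8); v=(1,-3)
2. t=8/3 → B at (14/3,0); v=(1,3)
3. t=8/3 → T at (22/3,8); v=(1,-3)
4. t=8/3 → B at (10,0); v=(1,3)
5. t=1 → R at (11,3); v=(-1,3)
6. t=5/3 → T at (28/3,8); v=(-1,-3)
7. t=8/3 → B at (20/3,0); v=(-1,3)
8. t=8/3 → T at (4,8); v=(-1,-3)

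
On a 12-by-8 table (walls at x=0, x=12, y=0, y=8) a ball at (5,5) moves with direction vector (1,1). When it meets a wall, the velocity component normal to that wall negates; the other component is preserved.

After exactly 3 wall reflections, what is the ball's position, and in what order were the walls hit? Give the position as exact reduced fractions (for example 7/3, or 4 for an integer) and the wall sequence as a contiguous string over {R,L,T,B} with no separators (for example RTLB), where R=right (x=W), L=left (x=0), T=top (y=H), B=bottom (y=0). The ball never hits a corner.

1. t=3 → T at (8,8); v=(1,-1)
2. t=4 → R at (12,4); v=(-1,-1)
3. t=4 → B at (8,0); v=(-1,1)

Final position: (8,0)
Wall sequence: TRB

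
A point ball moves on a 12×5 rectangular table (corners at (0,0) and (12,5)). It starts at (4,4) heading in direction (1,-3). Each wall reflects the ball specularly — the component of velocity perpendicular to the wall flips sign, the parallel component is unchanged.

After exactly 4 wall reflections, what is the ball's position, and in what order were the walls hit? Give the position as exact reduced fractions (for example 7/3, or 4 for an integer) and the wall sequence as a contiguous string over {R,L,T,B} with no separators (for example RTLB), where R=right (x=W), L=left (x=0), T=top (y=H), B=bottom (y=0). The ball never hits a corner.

Final position: (31/3,5)
Wall sequence: BTBT

1. t=4/3 → B at (16/3,0); v=(1,3)
2. t=5/3 → T at (7,5); v=(1,-3)
3. t=5/3 → B at (26/3,0); v=(1,3)
4. t=5/3 → T at (31/3,5); v=(1,-3)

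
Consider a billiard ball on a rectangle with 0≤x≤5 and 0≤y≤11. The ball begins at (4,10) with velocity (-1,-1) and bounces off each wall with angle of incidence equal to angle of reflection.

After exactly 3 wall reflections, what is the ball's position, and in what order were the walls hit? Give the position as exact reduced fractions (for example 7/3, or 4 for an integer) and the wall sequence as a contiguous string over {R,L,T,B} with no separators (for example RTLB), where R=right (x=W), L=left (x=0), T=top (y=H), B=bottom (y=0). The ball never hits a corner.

1. t=4 → L at (0,6); v=(1,-1)
2. t=5 → R at (5,1); v=(-1,-1)
3. t=1 → B at (4,0); v=(-1,1)

Final position: (4,0)
Wall sequence: LRB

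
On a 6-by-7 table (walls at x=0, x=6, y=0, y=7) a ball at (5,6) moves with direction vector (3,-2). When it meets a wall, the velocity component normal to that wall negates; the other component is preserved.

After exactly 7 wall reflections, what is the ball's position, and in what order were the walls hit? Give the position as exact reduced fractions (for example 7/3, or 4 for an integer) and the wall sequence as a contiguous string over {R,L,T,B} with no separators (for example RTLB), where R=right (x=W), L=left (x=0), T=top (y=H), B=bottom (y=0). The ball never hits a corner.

1. t=1/3 → R at (6,16/3); v=(-3,-2)
2. t=2 → L at (0,4/3); v=(3,-2)
3. t=2/3 → B at (2,0); v=(3,2)
4. t=4/3 → R at (6,8/3); v=(-3,2)
5. t=2 → L at (0,20/3); v=(3,2)
6. t=1/6 → T at (1/2,7); v=(3,-2)
7. t=11/6 → R at (6,10/3); v=(-3,-2)

Final position: (6,10/3)
Wall sequence: RLBRLTR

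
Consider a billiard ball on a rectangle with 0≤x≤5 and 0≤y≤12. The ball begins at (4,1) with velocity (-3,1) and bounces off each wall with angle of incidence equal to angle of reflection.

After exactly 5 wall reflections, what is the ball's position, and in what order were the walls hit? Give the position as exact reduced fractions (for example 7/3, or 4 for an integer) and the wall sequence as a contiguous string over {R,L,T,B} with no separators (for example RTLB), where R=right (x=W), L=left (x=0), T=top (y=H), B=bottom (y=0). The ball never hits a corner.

1. t=4/3 → L at (0,7/3); v=(3,1)
2. t=5/3 → R at (5,4); v=(-3,1)
3. t=5/3 → L at (0,17/3); v=(3,1)
4. t=5/3 → R at (5,22/3); v=(-3,1)
5. t=5/3 → L at (0,9); v=(3,1)

Final position: (0,9)
Wall sequence: LRLRL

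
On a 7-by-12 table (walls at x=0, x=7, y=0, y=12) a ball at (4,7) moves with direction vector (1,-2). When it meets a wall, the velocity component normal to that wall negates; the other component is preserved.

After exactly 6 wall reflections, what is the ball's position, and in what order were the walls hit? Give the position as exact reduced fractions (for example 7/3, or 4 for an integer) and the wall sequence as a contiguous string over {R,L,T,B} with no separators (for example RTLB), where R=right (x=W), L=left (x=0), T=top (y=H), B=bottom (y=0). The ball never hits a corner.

Final position: (7,3)
Wall sequence: RBTLBR

1. t=3 → R at (7,1); v=(-1,-2)
2. t=1/2 → B at (13/2,0); v=(-1,2)
3. t=6 → T at (1/2,12); v=(-1,-2)
4. t=1/2 → L at (0,11); v=(1,-2)
5. t=11/2 → B at (11/2,0); v=(1,2)
6. t=3/2 → R at (7,3); v=(-1,2)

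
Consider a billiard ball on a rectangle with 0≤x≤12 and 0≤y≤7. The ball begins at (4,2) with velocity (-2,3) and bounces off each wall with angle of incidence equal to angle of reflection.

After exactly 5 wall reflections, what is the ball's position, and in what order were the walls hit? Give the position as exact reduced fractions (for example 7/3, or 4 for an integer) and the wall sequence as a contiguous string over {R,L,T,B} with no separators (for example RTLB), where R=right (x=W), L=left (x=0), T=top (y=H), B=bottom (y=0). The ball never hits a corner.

1. t=5/3 → T at (2/3,7); v=(-2,-3)
2. t=1/3 → L at (0,6); v=(2,-3)
3. t=2 → B at (4,0); v=(2,3)
4. t=7/3 → T at (26/3,7); v=(2,-3)
5. t=5/3 → R at (12,2); v=(-2,-3)

Final position: (12,2)
Wall sequence: TLBTR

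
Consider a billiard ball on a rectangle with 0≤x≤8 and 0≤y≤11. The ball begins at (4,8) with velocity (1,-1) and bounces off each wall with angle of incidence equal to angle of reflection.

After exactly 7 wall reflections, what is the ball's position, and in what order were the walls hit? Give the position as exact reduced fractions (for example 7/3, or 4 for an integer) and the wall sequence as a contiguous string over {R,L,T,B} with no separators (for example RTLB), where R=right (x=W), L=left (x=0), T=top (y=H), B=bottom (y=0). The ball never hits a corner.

Final position: (2,0)
Wall sequence: RBLTRLB

1. t=4 → R at (8,4); v=(-1,-1)
2. t=4 → B at (4,0); v=(-1,1)
3. t=4 → L at (0,4); v=(1,1)
4. t=7 → T at (7,11); v=(1,-1)
5. t=1 → R at (8,10); v=(-1,-1)
6. t=8 → L at (0,2); v=(1,-1)
7. t=2 → B at (2,0); v=(1,1)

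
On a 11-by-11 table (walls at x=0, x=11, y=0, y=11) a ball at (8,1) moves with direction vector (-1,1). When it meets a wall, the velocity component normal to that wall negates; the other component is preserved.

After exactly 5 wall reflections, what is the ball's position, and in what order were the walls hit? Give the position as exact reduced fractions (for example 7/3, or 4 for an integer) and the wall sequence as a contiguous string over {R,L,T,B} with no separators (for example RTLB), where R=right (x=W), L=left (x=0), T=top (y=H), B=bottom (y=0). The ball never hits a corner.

Final position: (0,9)
Wall sequence: LTRBL

1. t=8 → L at (0,9); v=(1,1)
2. t=2 → T at (2,11); v=(1,-1)
3. t=9 → R at (11,2); v=(-1,-1)
4. t=2 → B at (9,0); v=(-1,1)
5. t=9 → L at (0,9); v=(1,1)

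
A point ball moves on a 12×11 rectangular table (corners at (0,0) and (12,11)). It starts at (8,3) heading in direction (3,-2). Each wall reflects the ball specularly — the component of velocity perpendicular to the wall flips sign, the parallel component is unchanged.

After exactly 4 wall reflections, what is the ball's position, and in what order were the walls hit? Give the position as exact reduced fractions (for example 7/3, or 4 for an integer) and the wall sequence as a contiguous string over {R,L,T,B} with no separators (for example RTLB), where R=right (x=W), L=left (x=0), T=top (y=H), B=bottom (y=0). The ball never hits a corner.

Final position: (5,11)
Wall sequence: RBLT

1. t=4/3 → R at (12,1/3); v=(-3,-2)
2. t=1/6 → B at (23/2,0); v=(-3,2)
3. t=23/6 → L at (0,23/3); v=(3,2)
4. t=5/3 → T at (5,11); v=(3,-2)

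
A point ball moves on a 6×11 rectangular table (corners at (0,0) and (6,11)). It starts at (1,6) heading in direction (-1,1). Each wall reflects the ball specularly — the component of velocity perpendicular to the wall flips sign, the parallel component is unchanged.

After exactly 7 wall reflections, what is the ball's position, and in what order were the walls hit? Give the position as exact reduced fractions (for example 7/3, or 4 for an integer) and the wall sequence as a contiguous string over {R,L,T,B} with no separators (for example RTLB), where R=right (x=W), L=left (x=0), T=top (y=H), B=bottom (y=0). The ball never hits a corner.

Final position: (0,9)
Wall sequence: LTRLBRL

1. t=1 → L at (0,7); v=(1,1)
2. t=4 → T at (4,11); v=(1,-1)
3. t=2 → R at (6,9); v=(-1,-1)
4. t=6 → L at (0,3); v=(1,-1)
5. t=3 → B at (3,0); v=(1,1)
6. t=3 → R at (6,3); v=(-1,1)
7. t=6 → L at (0,9); v=(1,1)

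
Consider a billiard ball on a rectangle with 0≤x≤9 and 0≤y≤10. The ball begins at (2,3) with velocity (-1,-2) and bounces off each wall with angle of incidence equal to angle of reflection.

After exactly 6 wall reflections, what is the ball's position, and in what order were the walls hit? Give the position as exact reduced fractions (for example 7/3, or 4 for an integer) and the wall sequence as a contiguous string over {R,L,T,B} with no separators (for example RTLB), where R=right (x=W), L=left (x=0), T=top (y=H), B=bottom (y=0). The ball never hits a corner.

Final position: (7/2,10)
Wall sequence: BLTRBT

1. t=3/2 → B at (1/2,0); v=(-1,2)
2. t=1/2 → L at (0,1); v=(1,2)
3. t=9/2 → T at (9/2,10); v=(1,-2)
4. t=9/2 → R at (9,1); v=(-1,-2)
5. t=1/2 → B at (17/2,0); v=(-1,2)
6. t=5 → T at (7/2,10); v=(-1,-2)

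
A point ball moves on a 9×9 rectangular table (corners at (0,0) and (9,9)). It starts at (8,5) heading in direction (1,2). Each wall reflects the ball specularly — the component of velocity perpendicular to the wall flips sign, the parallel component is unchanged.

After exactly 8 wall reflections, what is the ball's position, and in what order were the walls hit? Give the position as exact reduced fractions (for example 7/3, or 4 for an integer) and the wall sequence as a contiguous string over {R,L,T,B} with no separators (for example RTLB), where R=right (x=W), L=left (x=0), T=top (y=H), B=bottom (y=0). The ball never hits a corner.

1. t=1 → R at (9,7); v=(-1,2)
2. t=1 → T at (8,9); v=(-1,-2)
3. t=9/2 → B at (7/2,0); v=(-1,2)
4. t=7/2 → L at (0,7); v=(1,2)
5. t=1 → T at (1,9); v=(1,-2)
6. t=9/2 → B at (11/2,0); v=(1,2)
7. t=7/2 → R at (9,7); v=(-1,2)
8. t=1 → T at (8,9); v=(-1,-2)

Final position: (8,9)
Wall sequence: RTBLTBRT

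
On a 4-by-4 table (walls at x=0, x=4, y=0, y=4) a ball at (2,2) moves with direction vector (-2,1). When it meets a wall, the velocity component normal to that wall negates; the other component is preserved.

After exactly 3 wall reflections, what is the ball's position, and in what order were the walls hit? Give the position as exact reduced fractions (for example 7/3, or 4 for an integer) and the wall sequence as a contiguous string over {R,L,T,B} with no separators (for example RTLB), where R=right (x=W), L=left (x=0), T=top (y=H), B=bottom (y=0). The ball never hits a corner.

Final position: (4,3)
Wall sequence: LTR

1. t=1 → L at (0,3); v=(2,1)
2. t=1 → T at (2,4); v=(2,-1)
3. t=1 → R at (4,3); v=(-2,-1)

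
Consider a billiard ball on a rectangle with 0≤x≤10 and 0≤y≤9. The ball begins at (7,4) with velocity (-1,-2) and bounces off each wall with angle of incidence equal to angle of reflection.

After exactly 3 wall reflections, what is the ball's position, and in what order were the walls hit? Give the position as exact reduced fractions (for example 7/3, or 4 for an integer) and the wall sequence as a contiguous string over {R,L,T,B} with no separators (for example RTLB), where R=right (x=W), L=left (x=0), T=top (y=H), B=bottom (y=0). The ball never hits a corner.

Final position: (0,8)
Wall sequence: BTL

1. t=2 → B at (5,0); v=(-1,2)
2. t=9/2 → T at (1/2,9); v=(-1,-2)
3. t=1/2 → L at (0,8); v=(1,-2)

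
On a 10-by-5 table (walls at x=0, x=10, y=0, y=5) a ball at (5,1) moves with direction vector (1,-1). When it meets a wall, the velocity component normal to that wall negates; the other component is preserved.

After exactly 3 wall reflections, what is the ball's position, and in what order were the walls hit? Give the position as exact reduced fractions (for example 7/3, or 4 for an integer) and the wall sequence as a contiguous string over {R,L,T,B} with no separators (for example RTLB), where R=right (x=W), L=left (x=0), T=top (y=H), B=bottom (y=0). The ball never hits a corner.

1. t=1 → B at (6,0); v=(1,1)
2. t=4 → R at (10,4); v=(-1,1)
3. t=1 → T at (9,5); v=(-1,-1)

Final position: (9,5)
Wall sequence: BRT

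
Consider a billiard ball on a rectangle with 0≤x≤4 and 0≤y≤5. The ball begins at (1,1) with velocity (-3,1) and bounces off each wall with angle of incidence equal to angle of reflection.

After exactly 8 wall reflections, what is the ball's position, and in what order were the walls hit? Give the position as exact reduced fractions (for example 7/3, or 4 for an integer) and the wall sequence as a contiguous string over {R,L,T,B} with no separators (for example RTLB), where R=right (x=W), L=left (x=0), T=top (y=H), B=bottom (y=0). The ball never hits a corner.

Final position: (0,2/3)
Wall sequence: LRLTRLRL

1. t=1/3 → L at (0,4/3); v=(3,1)
2. t=4/3 → R at (4,8/3); v=(-3,1)
3. t=4/3 → L at (0,4); v=(3,1)
4. t=1 → T at (3,5); v=(3,-1)
5. t=1/3 → R at (4,14/3); v=(-3,-1)
6. t=4/3 → L at (0,10/3); v=(3,-1)
7. t=4/3 → R at (4,2); v=(-3,-1)
8. t=4/3 → L at (0,2/3); v=(3,-1)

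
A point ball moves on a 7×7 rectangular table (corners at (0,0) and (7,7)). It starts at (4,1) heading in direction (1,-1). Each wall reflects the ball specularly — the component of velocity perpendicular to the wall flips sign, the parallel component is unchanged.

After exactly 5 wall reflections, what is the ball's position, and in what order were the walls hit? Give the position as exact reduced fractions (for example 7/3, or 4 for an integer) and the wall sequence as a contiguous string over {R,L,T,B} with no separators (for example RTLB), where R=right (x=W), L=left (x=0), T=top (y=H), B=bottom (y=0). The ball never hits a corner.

Final position: (5,0)
Wall sequence: BRTLB

1. t=1 → B at (5,0); v=(1,1)
2. t=2 → R at (7,2); v=(-1,1)
3. t=5 → T at (2,7); v=(-1,-1)
4. t=2 → L at (0,5); v=(1,-1)
5. t=5 → B at (5,0); v=(1,1)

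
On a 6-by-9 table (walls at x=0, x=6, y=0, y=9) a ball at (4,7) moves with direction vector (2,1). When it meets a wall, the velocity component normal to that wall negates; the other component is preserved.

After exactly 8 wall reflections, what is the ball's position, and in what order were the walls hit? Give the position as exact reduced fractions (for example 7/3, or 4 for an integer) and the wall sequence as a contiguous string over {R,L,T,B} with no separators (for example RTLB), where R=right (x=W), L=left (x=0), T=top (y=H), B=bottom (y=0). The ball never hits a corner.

Final position: (0,5)
Wall sequence: RTLRLBRL

1. t=1 → R at (6,8); v=(-2,1)
2. t=1 → T at (4,9); v=(-2,-1)
3. t=2 → L at (0,7); v=(2,-1)
4. t=3 → R at (6,4); v=(-2,-1)
5. t=3 → L at (0,1); v=(2,-1)
6. t=1 → B at (2,0); v=(2,1)
7. t=2 → R at (6,2); v=(-2,1)
8. t=3 → L at (0,5); v=(2,1)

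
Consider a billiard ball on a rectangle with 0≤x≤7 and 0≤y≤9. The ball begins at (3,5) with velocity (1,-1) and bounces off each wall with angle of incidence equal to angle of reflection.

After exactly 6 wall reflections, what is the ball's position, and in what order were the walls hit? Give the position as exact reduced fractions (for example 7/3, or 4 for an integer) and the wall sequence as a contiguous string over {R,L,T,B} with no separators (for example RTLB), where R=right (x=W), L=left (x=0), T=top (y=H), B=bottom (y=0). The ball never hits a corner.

Final position: (2,0)
Wall sequence: RBLTRB

1. t=4 → R at (7,1); v=(-1,-1)
2. t=1 → B at (6,0); v=(-1,1)
3. t=6 → L at (0,6); v=(1,1)
4. t=3 → T at (3,9); v=(1,-1)
5. t=4 → R at (7,5); v=(-1,-1)
6. t=5 → B at (2,0); v=(-1,1)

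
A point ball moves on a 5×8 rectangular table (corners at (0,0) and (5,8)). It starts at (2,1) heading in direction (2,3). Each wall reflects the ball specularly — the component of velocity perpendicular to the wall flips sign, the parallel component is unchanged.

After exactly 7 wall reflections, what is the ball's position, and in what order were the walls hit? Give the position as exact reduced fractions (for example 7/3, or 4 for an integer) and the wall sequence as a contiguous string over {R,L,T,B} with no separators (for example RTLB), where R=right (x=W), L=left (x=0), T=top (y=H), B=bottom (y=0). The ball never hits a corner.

1. t=3/2 → R at (5,11/2); v=(-2,3)
2. t=5/6 → T at (10/3,8); v=(-2,-3)
3. t=5/3 → L at (0,3); v=(2,-3)
4. t=1 → B at (2,0); v=(2,3)
5. t=3/2 → R at (5,9/2); v=(-2,3)
6. t=7/6 → T at (8/3,8); v=(-2,-3)
7. t=4/3 → L at (0,4); v=(2,-3)

Final position: (0,4)
Wall sequence: RTLBRTL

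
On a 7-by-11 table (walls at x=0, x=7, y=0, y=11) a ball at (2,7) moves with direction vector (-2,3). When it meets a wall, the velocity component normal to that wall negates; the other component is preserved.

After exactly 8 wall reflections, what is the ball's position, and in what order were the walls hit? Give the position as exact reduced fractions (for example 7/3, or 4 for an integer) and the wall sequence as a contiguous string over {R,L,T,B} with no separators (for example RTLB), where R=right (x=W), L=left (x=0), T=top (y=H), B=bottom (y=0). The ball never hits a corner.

1. t=1 → L at (0,10); v=(2,3)
2. t=1/3 → T at (2/3,11); v=(2,-3)
3. t=19/6 → R at (7,3/2); v=(-2,-3)
4. t=1/2 → B at (6,0); v=(-2,3)
5. t=3 → L at (0,9); v=(2,3)
6. t=2/3 → T at (4/3,11); v=(2,-3)
7. t=17/6 → R at (7,5/2); v=(-2,-3)
8. t=5/6 → B at (16/3,0); v=(-2,3)

Final position: (16/3,0)
Wall sequence: LTRBLTRB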